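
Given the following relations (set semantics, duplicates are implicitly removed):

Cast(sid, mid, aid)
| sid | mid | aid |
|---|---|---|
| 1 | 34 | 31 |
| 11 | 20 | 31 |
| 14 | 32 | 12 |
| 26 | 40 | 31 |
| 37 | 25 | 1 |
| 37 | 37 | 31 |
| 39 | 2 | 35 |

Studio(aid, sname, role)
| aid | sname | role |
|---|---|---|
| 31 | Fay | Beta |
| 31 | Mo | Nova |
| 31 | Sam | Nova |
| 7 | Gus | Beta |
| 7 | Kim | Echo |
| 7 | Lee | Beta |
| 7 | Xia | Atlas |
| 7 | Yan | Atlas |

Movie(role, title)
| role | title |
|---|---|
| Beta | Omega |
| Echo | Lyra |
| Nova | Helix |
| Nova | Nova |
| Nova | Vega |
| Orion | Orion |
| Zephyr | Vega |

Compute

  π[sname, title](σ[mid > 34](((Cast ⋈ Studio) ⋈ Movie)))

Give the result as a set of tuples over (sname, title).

{(Fay, Omega), (Mo, Helix), (Mo, Nova), (Mo, Vega), (Sam, Helix), (Sam, Nova), (Sam, Vega)}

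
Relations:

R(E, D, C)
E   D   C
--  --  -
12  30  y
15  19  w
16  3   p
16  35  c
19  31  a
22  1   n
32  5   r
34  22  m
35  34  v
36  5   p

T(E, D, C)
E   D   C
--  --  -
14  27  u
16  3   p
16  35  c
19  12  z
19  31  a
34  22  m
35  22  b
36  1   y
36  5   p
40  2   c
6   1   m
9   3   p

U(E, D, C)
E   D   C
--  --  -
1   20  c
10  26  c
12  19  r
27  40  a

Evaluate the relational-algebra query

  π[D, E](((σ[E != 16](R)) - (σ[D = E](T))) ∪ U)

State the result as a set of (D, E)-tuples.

{(1, 22), (19, 12), (19, 15), (20, 1), (22, 34), (26, 10), (30, 12), (31, 19), (34, 35), (40, 27), (5, 32), (5, 36)}

Apply σ_{E != 16}; surviving tuples: {(12, 30, y), (15, 19, w), (19, 31, a), (22, 1, n), (32, 5, r), (34, 22, m), (35, 34, v), (36, 5, p)}
Apply σ_{D = E}; surviving tuples: {}
Taking the difference: {(12, 30, y), (15, 19, w), (19, 31, a), (22, 1, n), (32, 5, r), (34, 22, m), (35, 34, v), (36, 5, p)}
Taking the union: {(1, 20, c), (10, 26, c), (12, 19, r), (12, 30, y), (15, 19, w), (19, 31, a), (22, 1, n), (27, 40, a), (32, 5, r), (34, 22, m), (35, 34, v), (36, 5, p)}
π[D, E]: project onto (D, E) → {(1, 22), (19, 12), (19, 15), (20, 1), (22, 34), (26, 10), (30, 12), (31, 19), (34, 35), (40, 27), (5, 32), (5, 36)}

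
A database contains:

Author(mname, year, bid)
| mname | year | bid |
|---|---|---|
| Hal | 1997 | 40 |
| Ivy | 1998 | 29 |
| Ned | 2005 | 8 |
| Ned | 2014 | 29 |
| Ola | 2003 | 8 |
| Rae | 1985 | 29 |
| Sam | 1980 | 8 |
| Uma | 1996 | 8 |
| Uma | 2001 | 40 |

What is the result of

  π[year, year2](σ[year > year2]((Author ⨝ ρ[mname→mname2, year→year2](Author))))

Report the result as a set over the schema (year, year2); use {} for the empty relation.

{(1996, 1980), (1998, 1985), (2001, 1997), (2003, 1980), (2003, 1996), (2005, 1980), (2005, 1996), (2005, 2003), (2014, 1985), (2014, 1998)}

ρ[mname→mname2, year→year2]: schema becomes (mname2, year2, bid); tuples unchanged.
Joining Author and ρ[mname→mname2, year→year2](Author) on bid yields {(Hal, 1997, 40, Hal, 1997), (Hal, 1997, 40, Uma, 2001), (Ivy, 1998, 29, Ivy, 1998), (Ivy, 1998, 29, Ned, 2014), (Ivy, 1998, 29, Rae, 1985), (Ned, 2005, 8, Ned, 2005), (Ned, 2005, 8, Ola, 2003), (Ned, 2005, 8, Sam, 1980), (Ned, 2005, 8, Uma, 1996), (Ned, 2014, 29, Ivy, 1998), (Ned, 2014, 29, Ned, 2014), (Ned, 2014, 29, Rae, 1985), (Ola, 2003, 8, Ned, 2005), (Ola, 2003, 8, Ola, 2003), (Ola, 2003, 8, Sam, 1980), (Ola, 2003, 8, Uma, 1996), (Rae, 1985, 29, Ivy, 1998), (Rae, 1985, 29, Ned, 2014), (Rae, 1985, 29, Rae, 1985), (Sam, 1980, 8, Ned, 2005), (Sam, 1980, 8, Ola, 2003), (Sam, 1980, 8, Sam, 1980), (Sam, 1980, 8, Uma, 1996), (Uma, 1996, 8, Ned, 2005), (Uma, 1996, 8, Ola, 2003), (Uma, 1996, 8, Sam, 1980), (Uma, 1996, 8, Uma, 1996), (Uma, 2001, 40, Hal, 1997), (Uma, 2001, 40, Uma, 2001)}.
Filtering on year > year2 leaves {(Ivy, 1998, 29, Rae, 1985), (Ned, 2005, 8, Ola, 2003), (Ned, 2005, 8, Sam, 1980), (Ned, 2005, 8, Uma, 1996), (Ned, 2014, 29, Ivy, 1998), (Ned, 2014, 29, Rae, 1985), (Ola, 2003, 8, Sam, 1980), (Ola, 2003, 8, Uma, 1996), (Uma, 1996, 8, Sam, 1980), (Uma, 2001, 40, Hal, 1997)}.
Projecting to year, year2: {(1996, 1980), (1998, 1985), (2001, 1997), (2003, 1980), (2003, 1996), (2005, 1980), (2005, 1996), (2005, 2003), (2014, 1985), (2014, 1998)}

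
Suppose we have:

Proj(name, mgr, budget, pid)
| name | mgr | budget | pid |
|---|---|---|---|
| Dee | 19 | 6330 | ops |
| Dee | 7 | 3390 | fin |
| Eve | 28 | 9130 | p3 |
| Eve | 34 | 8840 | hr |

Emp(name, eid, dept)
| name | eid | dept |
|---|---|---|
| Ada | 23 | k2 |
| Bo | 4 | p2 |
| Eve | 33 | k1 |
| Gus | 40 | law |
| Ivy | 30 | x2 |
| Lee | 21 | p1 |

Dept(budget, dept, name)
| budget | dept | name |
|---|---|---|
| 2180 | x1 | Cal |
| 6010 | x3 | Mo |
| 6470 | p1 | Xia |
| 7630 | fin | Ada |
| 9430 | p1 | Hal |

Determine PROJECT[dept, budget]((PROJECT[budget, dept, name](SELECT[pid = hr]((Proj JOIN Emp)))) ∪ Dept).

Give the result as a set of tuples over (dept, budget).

{(fin, 7630), (k1, 8840), (p1, 6470), (p1, 9430), (x1, 2180), (x3, 6010)}

Natural join on name: {(Eve, 28, 9130, p3, 33, k1), (Eve, 34, 8840, hr, 33, k1)}
Selection pid = hr: {(Eve, 34, 8840, hr, 33, k1)}
Keep only column(s) budget, dept, name: {(8840, k1, Eve)}
Set union of the two operands is {(2180, x1, Cal), (6010, x3, Mo), (6470, p1, Xia), (7630, fin, Ada), (8840, k1, Eve), (9430, p1, Hal)}.
Keep only column(s) dept, budget: {(fin, 7630), (k1, 8840), (p1, 6470), (p1, 9430), (x1, 2180), (x3, 6010)}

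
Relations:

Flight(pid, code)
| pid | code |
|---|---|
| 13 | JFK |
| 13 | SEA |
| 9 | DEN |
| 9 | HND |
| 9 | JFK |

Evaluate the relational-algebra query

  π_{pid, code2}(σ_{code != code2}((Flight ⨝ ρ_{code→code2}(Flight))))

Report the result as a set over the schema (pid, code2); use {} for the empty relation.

{(13, JFK), (13, SEA), (9, DEN), (9, HND), (9, JFK)}

ρ[code→code2]: schema becomes (pid, code2); tuples unchanged.
Flight ⋈ ρ_{code→code2}(Flight) (natural join on pid): {(13, JFK, JFK), (13, JFK, SEA), (13, SEA, JFK), (13, SEA, SEA), (9, DEN, DEN), (9, DEN, HND), (9, DEN, JFK), (9, HND, DEN), (9, HND, HND), (9, HND, JFK), (9, JFK, DEN), (9, JFK, HND), (9, JFK, JFK)}
Selection code != code2: {(13, JFK, SEA), (13, SEA, JFK), (9, DEN, HND), (9, DEN, JFK), (9, HND, DEN), (9, HND, JFK), (9, JFK, DEN), (9, JFK, HND)}
π[pid, code2]: project onto (pid, code2) (3 duplicate(s) eliminated) → {(13, JFK), (13, SEA), (9, DEN), (9, HND), (9, JFK)}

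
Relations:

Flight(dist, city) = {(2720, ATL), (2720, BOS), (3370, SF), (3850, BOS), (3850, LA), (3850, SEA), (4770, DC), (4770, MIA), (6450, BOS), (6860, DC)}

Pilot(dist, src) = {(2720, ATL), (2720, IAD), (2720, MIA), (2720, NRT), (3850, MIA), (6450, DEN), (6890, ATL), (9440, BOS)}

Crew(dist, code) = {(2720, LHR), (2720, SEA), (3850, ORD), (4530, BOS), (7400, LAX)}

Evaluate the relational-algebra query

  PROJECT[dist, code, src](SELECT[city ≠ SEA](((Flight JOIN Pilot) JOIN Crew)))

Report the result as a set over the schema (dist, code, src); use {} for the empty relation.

{(2720, LHR, ATL), (2720, LHR, IAD), (2720, LHR, MIA), (2720, LHR, NRT), (2720, SEA, ATL), (2720, SEA, IAD), (2720, SEA, MIA), (2720, SEA, NRT), (3850, ORD, MIA)}

Natural join on dist: {(2720, ATL, ATL), (2720, ATL, IAD), (2720, ATL, MIA), (2720, ATL, NRT), (2720, BOS, ATL), (2720, BOS, IAD), (2720, BOS, MIA), (2720, BOS, NRT), (3850, BOS, MIA), (3850, LA, MIA), (3850, SEA, MIA), (6450, BOS, DEN)}
Natural join on dist: {(2720, ATL, ATL, LHR), (2720, ATL, ATL, SEA), (2720, ATL, IAD, LHR), (2720, ATL, IAD, SEA), (2720, ATL, MIA, LHR), (2720, ATL, MIA, SEA), (2720, ATL, NRT, LHR), (2720, ATL, NRT, SEA), (2720, BOS, ATL, LHR), (2720, BOS, ATL, SEA), (2720, BOS, IAD, LHR), (2720, BOS, IAD, SEA), (2720, BOS, MIA, LHR), (2720, BOS, MIA, SEA), (2720, BOS, NRT, LHR), (2720, BOS, NRT, SEA), (3850, BOS, MIA, ORD), (3850, LA, MIA, ORD), (3850, SEA, MIA, ORD)}
σ[city ≠ SEA]: keep tuples satisfying city ≠ SEA → {(2720, ATL, ATL, LHR), (2720, ATL, ATL, SEA), (2720, ATL, IAD, LHR), (2720, ATL, IAD, SEA), (2720, ATL, MIA, LHR), (2720, ATL, MIA, SEA), (2720, ATL, NRT, LHR), (2720, ATL, NRT, SEA), (2720, BOS, ATL, LHR), (2720, BOS, ATL, SEA), (2720, BOS, IAD, LHR), (2720, BOS, IAD, SEA), (2720, BOS, MIA, LHR), (2720, BOS, MIA, SEA), (2720, BOS, NRT, LHR), (2720, BOS, NRT, SEA), (3850, BOS, MIA, ORD), (3850, LA, MIA, ORD)}
π[dist, code, src]: project onto (dist, code, src) (9 duplicate(s) eliminated) → {(2720, LHR, ATL), (2720, LHR, IAD), (2720, LHR, MIA), (2720, LHR, NRT), (2720, SEA, ATL), (2720, SEA, IAD), (2720, SEA, MIA), (2720, SEA, NRT), (3850, ORD, MIA)}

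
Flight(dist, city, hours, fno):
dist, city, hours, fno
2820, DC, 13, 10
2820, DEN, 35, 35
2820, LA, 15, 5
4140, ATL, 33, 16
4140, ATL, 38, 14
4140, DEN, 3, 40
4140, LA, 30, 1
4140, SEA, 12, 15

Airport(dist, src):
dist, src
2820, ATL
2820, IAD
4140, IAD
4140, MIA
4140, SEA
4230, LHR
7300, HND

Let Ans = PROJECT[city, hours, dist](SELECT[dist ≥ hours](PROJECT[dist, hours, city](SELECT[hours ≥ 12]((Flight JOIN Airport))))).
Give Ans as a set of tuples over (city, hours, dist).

{(ATL, 33, 4140), (ATL, 38, 4140), (DC, 13, 2820), (DEN, 35, 2820), (LA, 15, 2820), (LA, 30, 4140), (SEA, 12, 4140)}

Natural join on dist: {(2820, DC, 13, 10, ATL), (2820, DC, 13, 10, IAD), (2820, DEN, 35, 35, ATL), (2820, DEN, 35, 35, IAD), (2820, LA, 15, 5, ATL), (2820, LA, 15, 5, IAD), (4140, ATL, 33, 16, IAD), (4140, ATL, 33, 16, MIA), (4140, ATL, 33, 16, SEA), (4140, ATL, 38, 14, IAD), (4140, ATL, 38, 14, MIA), (4140, ATL, 38, 14, SEA), (4140, DEN, 3, 40, IAD), (4140, DEN, 3, 40, MIA), (4140, DEN, 3, 40, SEA), (4140, LA, 30, 1, IAD), (4140, LA, 30, 1, MIA), (4140, LA, 30, 1, SEA), (4140, SEA, 12, 15, IAD), (4140, SEA, 12, 15, MIA), (4140, SEA, 12, 15, SEA)}
Selection hours ≥ 12: {(2820, DC, 13, 10, ATL), (2820, DC, 13, 10, IAD), (2820, DEN, 35, 35, ATL), (2820, DEN, 35, 35, IAD), (2820, LA, 15, 5, ATL), (2820, LA, 15, 5, IAD), (4140, ATL, 33, 16, IAD), (4140, ATL, 33, 16, MIA), (4140, ATL, 33, 16, SEA), (4140, ATL, 38, 14, IAD), (4140, ATL, 38, 14, MIA), (4140, ATL, 38, 14, SEA), (4140, LA, 30, 1, IAD), (4140, LA, 30, 1, MIA), (4140, LA, 30, 1, SEA), (4140, SEA, 12, 15, IAD), (4140, SEA, 12, 15, MIA), (4140, SEA, 12, 15, SEA)}
Projecting to dist, hours, city (11 duplicate(s) eliminated): {(2820, 13, DC), (2820, 15, LA), (2820, 35, DEN), (4140, 12, SEA), (4140, 30, LA), (4140, 33, ATL), (4140, 38, ATL)}
Selection dist ≥ hours: {(2820, 13, DC), (2820, 15, LA), (2820, 35, DEN), (4140, 12, SEA), (4140, 30, LA), (4140, 33, ATL), (4140, 38, ATL)}
Projecting to city, hours, dist: {(ATL, 33, 4140), (ATL, 38, 4140), (DC, 13, 2820), (DEN, 35, 2820), (LA, 15, 2820), (LA, 30, 4140), (SEA, 12, 4140)}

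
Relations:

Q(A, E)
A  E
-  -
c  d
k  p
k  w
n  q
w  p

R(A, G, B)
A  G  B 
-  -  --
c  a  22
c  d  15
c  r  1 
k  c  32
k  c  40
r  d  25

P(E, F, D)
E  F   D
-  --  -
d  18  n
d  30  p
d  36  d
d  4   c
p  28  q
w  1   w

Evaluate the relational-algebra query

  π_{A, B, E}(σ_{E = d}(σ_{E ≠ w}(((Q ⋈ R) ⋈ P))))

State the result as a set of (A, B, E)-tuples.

{(c, 1, d), (c, 15, d), (c, 22, d)}

Natural join on A: {(c, d, a, 22), (c, d, d, 15), (c, d, r, 1), (k, p, c, 32), (k, p, c, 40), (k, w, c, 32), (k, w, c, 40)}
Natural join on E: {(c, d, a, 22, 18, n), (c, d, a, 22, 30, p), (c, d, a, 22, 36, d), (c, d, a, 22, 4, c), (c, d, d, 15, 18, n), (c, d, d, 15, 30, p), (c, d, d, 15, 36, d), (c, d, d, 15, 4, c), (c, d, r, 1, 18, n), (c, d, r, 1, 30, p), (c, d, r, 1, 36, d), (c, d, r, 1, 4, c), (k, p, c, 32, 28, q), (k, p, c, 40, 28, q), (k, w, c, 32, 1, w), (k, w, c, 40, 1, w)}
Apply σ_{E ≠ w}; surviving tuples: {(c, d, a, 22, 18, n), (c, d, a, 22, 30, p), (c, d, a, 22, 36, d), (c, d, a, 22, 4, c), (c, d, d, 15, 18, n), (c, d, d, 15, 30, p), (c, d, d, 15, 36, d), (c, d, d, 15, 4, c), (c, d, r, 1, 18, n), (c, d, r, 1, 30, p), (c, d, r, 1, 36, d), (c, d, r, 1, 4, c), (k, p, c, 32, 28, q), (k, p, c, 40, 28, q)}
Apply σ_{E = d}; surviving tuples: {(c, d, a, 22, 18, n), (c, d, a, 22, 30, p), (c, d, a, 22, 36, d), (c, d, a, 22, 4, c), (c, d, d, 15, 18, n), (c, d, d, 15, 30, p), (c, d, d, 15, 36, d), (c, d, d, 15, 4, c), (c, d, r, 1, 18, n), (c, d, r, 1, 30, p), (c, d, r, 1, 36, d), (c, d, r, 1, 4, c)}
π[A, B, E]: project onto (A, B, E) (9 duplicate(s) eliminated) → {(c, 1, d), (c, 15, d), (c, 22, d)}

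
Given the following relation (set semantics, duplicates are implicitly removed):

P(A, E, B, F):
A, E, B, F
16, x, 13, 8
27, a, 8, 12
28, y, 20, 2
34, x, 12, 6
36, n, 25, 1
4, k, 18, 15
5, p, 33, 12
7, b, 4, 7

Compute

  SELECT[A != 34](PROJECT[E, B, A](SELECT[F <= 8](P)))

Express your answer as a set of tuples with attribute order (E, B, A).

{(b, 4, 7), (n, 25, 36), (x, 13, 16), (y, 20, 28)}

Filtering on F <= 8 leaves {(16, x, 13, 8), (28, y, 20, 2), (34, x, 12, 6), (36, n, 25, 1), (7, b, 4, 7)}.
Projecting to E, B, A: {(b, 4, 7), (n, 25, 36), (x, 12, 34), (x, 13, 16), (y, 20, 28)}
Filtering on A != 34 leaves {(b, 4, 7), (n, 25, 36), (x, 13, 16), (y, 20, 28)}.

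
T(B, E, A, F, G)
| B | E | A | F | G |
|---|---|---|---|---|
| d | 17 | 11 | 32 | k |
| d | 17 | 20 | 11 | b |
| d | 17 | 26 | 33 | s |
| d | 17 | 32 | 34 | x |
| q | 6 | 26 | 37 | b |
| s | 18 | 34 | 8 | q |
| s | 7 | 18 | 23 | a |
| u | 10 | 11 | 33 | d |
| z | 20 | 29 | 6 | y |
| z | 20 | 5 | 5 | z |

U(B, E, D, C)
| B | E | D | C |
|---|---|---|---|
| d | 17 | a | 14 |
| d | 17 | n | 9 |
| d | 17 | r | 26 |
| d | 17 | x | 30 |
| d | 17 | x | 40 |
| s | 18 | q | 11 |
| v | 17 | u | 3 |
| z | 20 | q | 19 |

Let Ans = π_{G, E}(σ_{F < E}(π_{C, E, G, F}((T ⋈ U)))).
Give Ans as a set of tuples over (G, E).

{(b, 17), (q, 18), (y, 20), (z, 20)}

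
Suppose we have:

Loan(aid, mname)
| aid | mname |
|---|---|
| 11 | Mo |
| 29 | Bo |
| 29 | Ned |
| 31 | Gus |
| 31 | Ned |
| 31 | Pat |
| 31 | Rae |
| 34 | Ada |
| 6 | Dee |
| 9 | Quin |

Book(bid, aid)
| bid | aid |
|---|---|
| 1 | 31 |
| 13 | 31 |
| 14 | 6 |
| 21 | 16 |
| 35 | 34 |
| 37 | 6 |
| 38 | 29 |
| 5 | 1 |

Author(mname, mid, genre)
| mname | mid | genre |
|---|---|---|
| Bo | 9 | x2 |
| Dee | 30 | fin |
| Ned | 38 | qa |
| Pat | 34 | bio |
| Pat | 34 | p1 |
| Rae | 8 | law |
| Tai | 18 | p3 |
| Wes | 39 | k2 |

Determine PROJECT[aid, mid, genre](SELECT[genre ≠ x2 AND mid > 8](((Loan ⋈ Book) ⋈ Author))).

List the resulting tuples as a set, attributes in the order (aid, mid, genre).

{(29, 38, qa), (31, 34, bio), (31, 34, p1), (31, 38, qa), (6, 30, fin)}

Joining Loan and Book on aid yields {(29, Bo, 38), (29, Ned, 38), (31, Gus, 1), (31, Gus, 13), (31, Ned, 1), (31, Ned, 13), (31, Pat, 1), (31, Pat, 13), (31, Rae, 1), (31, Rae, 13), (34, Ada, 35), (6, Dee, 14), (6, Dee, 37)}.
Joining (Loan ⋈ Book) and Author on mname yields {(29, Bo, 38, 9, x2), (29, Ned, 38, 38, qa), (31, Ned, 1, 38, qa), (31, Ned, 13, 38, qa), (31, Pat, 1, 34, bio), (31, Pat, 1, 34, p1), (31, Pat, 13, 34, bio), (31, Pat, 13, 34, p1), (31, Rae, 1, 8, law), (31, Rae, 13, 8, law), (6, Dee, 14, 30, fin), (6, Dee, 37, 30, fin)}.
Apply σ_{genre ≠ x2 AND mid > 8}; surviving tuples: {(29, Ned, 38, 38, qa), (31, Ned, 1, 38, qa), (31, Ned, 13, 38, qa), (31, Pat, 1, 34, bio), (31, Pat, 1, 34, p1), (31, Pat, 13, 34, bio), (31, Pat, 13, 34, p1), (6, Dee, 14, 30, fin), (6, Dee, 37, 30, fin)}
Keep only column(s) aid, mid, genre (4 duplicate(s) eliminated): {(29, 38, qa), (31, 34, bio), (31, 34, p1), (31, 38, qa), (6, 30, fin)}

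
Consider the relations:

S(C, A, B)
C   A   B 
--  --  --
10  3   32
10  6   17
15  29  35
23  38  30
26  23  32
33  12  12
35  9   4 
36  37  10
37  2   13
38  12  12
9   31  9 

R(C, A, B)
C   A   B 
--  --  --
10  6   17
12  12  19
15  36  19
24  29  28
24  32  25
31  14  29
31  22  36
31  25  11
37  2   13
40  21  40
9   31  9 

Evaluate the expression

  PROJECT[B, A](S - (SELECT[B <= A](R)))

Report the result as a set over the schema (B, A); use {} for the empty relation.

Apply σ_{B <= A}; surviving tuples: {(15, 36, 19), (24, 29, 28), (24, 32, 25), (31, 25, 11), (9, 31, 9)}
Difference: {(10, 3, 32), (10, 6, 17), (15, 29, 35), (23, 38, 30), (26, 23, 32), (33, 12, 12), (35, 9, 4), (36, 37, 10), (37, 2, 13), (38, 12, 12), (9, 31, 9)} with {(15, 36, 19), (24, 29, 28), (24, 32, 25), (31, 25, 11), (9, 31, 9)} → {(10, 3, 32), (10, 6, 17), (15, 29, 35), (23, 38, 30), (26, 23, 32), (33, 12, 12), (35, 9, 4), (36, 37, 10), (37, 2, 13), (38, 12, 12)}
π_{B, A} gives {(10, 37), (12, 12), (13, 2), (17, 6), (30, 38), (32, 23), (32, 3), (35, 29), (4, 9)} (1 duplicate(s) eliminated).

{(10, 37), (12, 12), (13, 2), (17, 6), (30, 38), (32, 23), (32, 3), (35, 29), (4, 9)}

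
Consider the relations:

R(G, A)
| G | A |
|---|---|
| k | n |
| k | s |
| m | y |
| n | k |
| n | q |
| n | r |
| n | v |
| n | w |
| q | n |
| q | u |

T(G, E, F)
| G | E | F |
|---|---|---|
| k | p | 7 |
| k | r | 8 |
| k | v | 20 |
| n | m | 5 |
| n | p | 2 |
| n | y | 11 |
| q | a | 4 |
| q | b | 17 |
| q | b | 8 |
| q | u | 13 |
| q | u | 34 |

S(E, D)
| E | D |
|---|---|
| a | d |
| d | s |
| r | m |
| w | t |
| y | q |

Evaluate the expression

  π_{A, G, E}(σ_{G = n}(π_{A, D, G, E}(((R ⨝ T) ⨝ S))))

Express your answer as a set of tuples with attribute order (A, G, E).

Natural join on G: {(k, n, p, 7), (k, n, r, 8), (k, n, v, 20), (k, s, p, 7), (k, s, r, 8), (k, s, v, 20), (n, k, m, 5), (n, k, p, 2), (n, k, y, 11), (n, q, m, 5), (n, q, p, 2), (n, q, y, 11), (n, r, m, 5), (n, r, p, 2), (n, r, y, 11), (n, v, m, 5), (n, v, p, 2), (n, v, y, 11), (n, w, m, 5), (n, w, p, 2), (n, w, y, 11), (q, n, a, 4), (q, n, b, 17), (q, n, b, 8), (q, n, u, 13), (q, n, u, 34), (q, u, a, 4), (q, u, b, 17), (q, u, b, 8), (q, u, u, 13), (q, u, u, 34)}
Natural join on E: {(k, n, r, 8, m), (k, s, r, 8, m), (n, k, y, 11, q), (n, q, y, 11, q), (n, r, y, 11, q), (n, v, y, 11, q), (n, w, y, 11, q), (q, n, a, 4, d), (q, u, a, 4, d)}
Projecting to A, D, G, E: {(k, q, n, y), (n, d, q, a), (n, m, k, r), (q, q, n, y), (r, q, n, y), (s, m, k, r), (u, d, q, a), (v, q, n, y), (w, q, n, y)}
Selection G = n: {(k, q, n, y), (q, q, n, y), (r, q, n, y), (v, q, n, y), (w, q, n, y)}
Projecting to A, G, E: {(k, n, y), (q, n, y), (r, n, y), (v, n, y), (w, n, y)}

{(k, n, y), (q, n, y), (r, n, y), (v, n, y), (w, n, y)}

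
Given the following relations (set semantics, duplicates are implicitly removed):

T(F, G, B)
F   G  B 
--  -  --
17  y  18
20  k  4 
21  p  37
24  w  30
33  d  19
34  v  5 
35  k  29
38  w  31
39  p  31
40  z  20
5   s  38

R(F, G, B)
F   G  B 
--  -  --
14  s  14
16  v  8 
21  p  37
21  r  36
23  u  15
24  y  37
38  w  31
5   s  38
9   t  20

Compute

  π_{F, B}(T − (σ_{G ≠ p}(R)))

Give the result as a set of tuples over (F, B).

{(17, 18), (20, 4), (21, 37), (24, 30), (33, 19), (34, 5), (35, 29), (39, 31), (40, 20)}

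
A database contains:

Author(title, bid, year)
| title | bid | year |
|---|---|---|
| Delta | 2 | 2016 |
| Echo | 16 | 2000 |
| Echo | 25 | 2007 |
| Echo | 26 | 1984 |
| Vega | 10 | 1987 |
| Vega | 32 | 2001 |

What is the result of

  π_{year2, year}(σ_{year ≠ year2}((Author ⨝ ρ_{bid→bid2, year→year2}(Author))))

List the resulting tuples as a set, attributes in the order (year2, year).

ρ[bid→bid2, year→year2]: schema becomes (title, bid2, year2); tuples unchanged.
Joining Author and ρ_{bid→bid2, year→year2}(Author) on title yields {(Delta, 2, 2016, 2, 2016), (Echo, 16, 2000, 16, 2000), (Echo, 16, 2000, 25, 2007), (Echo, 16, 2000, 26, 1984), (Echo, 25, 2007, 16, 2000), (Echo, 25, 2007, 25, 2007), (Echo, 25, 2007, 26, 1984), (Echo, 26, 1984, 16, 2000), (Echo, 26, 1984, 25, 2007), (Echo, 26, 1984, 26, 1984), (Vega, 10, 1987, 10, 1987), (Vega, 10, 1987, 32, 2001), (Vega, 32, 2001, 10, 1987), (Vega, 32, 2001, 32, 2001)}.
Filtering on year ≠ year2 leaves {(Echo, 16, 2000, 25, 2007), (Echo, 16, 2000, 26, 1984), (Echo, 25, 2007, 16, 2000), (Echo, 25, 2007, 26, 1984), (Echo, 26, 1984, 16, 2000), (Echo, 26, 1984, 25, 2007), (Vega, 10, 1987, 32, 2001), (Vega, 32, 2001, 10, 1987)}.
Projecting to year2, year: {(1984, 2000), (1984, 2007), (1987, 2001), (2000, 1984), (2000, 2007), (2001, 1987), (2007, 1984), (2007, 2000)}

{(1984, 2000), (1984, 2007), (1987, 2001), (2000, 1984), (2000, 2007), (2001, 1987), (2007, 1984), (2007, 2000)}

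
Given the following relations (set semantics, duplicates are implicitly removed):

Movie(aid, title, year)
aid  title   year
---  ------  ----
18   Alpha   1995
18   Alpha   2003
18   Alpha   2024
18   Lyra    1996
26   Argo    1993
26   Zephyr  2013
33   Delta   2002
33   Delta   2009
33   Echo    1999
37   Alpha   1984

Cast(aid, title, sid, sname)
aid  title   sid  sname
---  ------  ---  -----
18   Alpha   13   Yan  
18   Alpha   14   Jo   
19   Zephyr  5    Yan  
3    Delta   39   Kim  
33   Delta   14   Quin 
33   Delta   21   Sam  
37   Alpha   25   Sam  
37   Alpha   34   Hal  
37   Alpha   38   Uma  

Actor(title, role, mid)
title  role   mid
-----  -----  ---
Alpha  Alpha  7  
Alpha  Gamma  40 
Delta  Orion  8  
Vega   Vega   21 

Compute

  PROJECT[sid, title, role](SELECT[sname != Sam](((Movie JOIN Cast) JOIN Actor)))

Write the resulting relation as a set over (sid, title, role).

Joining Movie and Cast on aid, title yields {(18, Alpha, 1995, 13, Yan), (18, Alpha, 1995, 14, Jo), (18, Alpha, 2003, 13, Yan), (18, Alpha, 2003, 14, Jo), (18, Alpha, 2024, 13, Yan), (18, Alpha, 2024, 14, Jo), (33, Delta, 2002, 14, Quin), (33, Delta, 2002, 21, Sam), (33, Delta, 2009, 14, Quin), (33, Delta, 2009, 21, Sam), (37, Alpha, 1984, 25, Sam), (37, Alpha, 1984, 34, Hal), (37, Alpha, 1984, 38, Uma)}.
Joining (Movie JOIN Cast) and Actor on title yields {(18, Alpha, 1995, 13, Yan, Alpha, 7), (18, Alpha, 1995, 13, Yan, Gamma, 40), (18, Alpha, 1995, 14, Jo, Alpha, 7), (18, Alpha, 1995, 14, Jo, Gamma, 40), (18, Alpha, 2003, 13, Yan, Alpha, 7), (18, Alpha, 2003, 13, Yan, Gamma, 40), (18, Alpha, 2003, 14, Jo, Alpha, 7), (18, Alpha, 2003, 14, Jo, Gamma, 40), (18, Alpha, 2024, 13, Yan, Alpha, 7), (18, Alpha, 2024, 13, Yan, Gamma, 40), (18, Alpha, 2024, 14, Jo, Alpha, 7), (18, Alpha, 2024, 14, Jo, Gamma, 40), (33, Delta, 2002, 14, Quin, Orion, 8), (33, Delta, 2002, 21, Sam, Orion, 8), (33, Delta, 2009, 14, Quin, Orion, 8), (33, Delta, 2009, 21, Sam, Orion, 8), (37, Alpha, 1984, 25, Sam, Alpha, 7), (37, Alpha, 1984, 25, Sam, Gamma, 40), (37, Alpha, 1984, 34, Hal, Alpha, 7), (37, Alpha, 1984, 34, Hal, Gamma, 40), (37, Alpha, 1984, 38, Uma, Alpha, 7), (37, Alpha, 1984, 38, Uma, Gamma, 40)}.
Apply σ_{sname != Sam}; surviving tuples: {(18, Alpha, 1995, 13, Yan, Alpha, 7), (18, Alpha, 1995, 13, Yan, Gamma, 40), (18, Alpha, 1995, 14, Jo, Alpha, 7), (18, Alpha, 1995, 14, Jo, Gamma, 40), (18, Alpha, 2003, 13, Yan, Alpha, 7), (18, Alpha, 2003, 13, Yan, Gamma, 40), (18, Alpha, 2003, 14, Jo, Alpha, 7), (18, Alpha, 2003, 14, Jo, Gamma, 40), (18, Alpha, 2024, 13, Yan, Alpha, 7), (18, Alpha, 2024, 13, Yan, Gamma, 40), (18, Alpha, 2024, 14, Jo, Alpha, 7), (18, Alpha, 2024, 14, Jo, Gamma, 40), (33, Delta, 2002, 14, Quin, Orion, 8), (33, Delta, 2009, 14, Quin, Orion, 8), (37, Alpha, 1984, 34, Hal, Alpha, 7), (37, Alpha, 1984, 34, Hal, Gamma, 40), (37, Alpha, 1984, 38, Uma, Alpha, 7), (37, Alpha, 1984, 38, Uma, Gamma, 40)}
π_{sid, title, role} gives {(13, Alpha, Alpha), (13, Alpha, Gamma), (14, Alpha, Alpha), (14, Alpha, Gamma), (14, Delta, Orion), (34, Alpha, Alpha), (34, Alpha, Gamma), (38, Alpha, Alpha), (38, Alpha, Gamma)} (9 duplicate(s) eliminated).

{(13, Alpha, Alpha), (13, Alpha, Gamma), (14, Alpha, Alpha), (14, Alpha, Gamma), (14, Delta, Orion), (34, Alpha, Alpha), (34, Alpha, Gamma), (38, Alpha, Alpha), (38, Alpha, Gamma)}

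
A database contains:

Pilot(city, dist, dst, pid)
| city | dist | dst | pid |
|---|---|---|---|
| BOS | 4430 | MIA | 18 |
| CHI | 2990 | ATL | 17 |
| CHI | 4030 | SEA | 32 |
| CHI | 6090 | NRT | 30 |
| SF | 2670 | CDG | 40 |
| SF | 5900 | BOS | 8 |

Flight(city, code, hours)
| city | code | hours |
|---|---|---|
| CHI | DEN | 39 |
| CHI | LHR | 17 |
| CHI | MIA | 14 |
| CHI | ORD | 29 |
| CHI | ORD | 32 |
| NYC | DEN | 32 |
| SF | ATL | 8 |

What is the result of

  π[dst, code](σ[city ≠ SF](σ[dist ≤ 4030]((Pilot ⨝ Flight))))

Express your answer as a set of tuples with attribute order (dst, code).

{(ATL, DEN), (ATL, LHR), (ATL, MIA), (ATL, ORD), (SEA, DEN), (SEA, LHR), (SEA, MIA), (SEA, ORD)}

Joining Pilot and Flight on city yields {(CHI, 2990, ATL, 17, DEN, 39), (CHI, 2990, ATL, 17, LHR, 17), (CHI, 2990, ATL, 17, MIA, 14), (CHI, 2990, ATL, 17, ORD, 29), (CHI, 2990, ATL, 17, ORD, 32), (CHI, 4030, SEA, 32, DEN, 39), (CHI, 4030, SEA, 32, LHR, 17), (CHI, 4030, SEA, 32, MIA, 14), (CHI, 4030, SEA, 32, ORD, 29), (CHI, 4030, SEA, 32, ORD, 32), (CHI, 6090, NRT, 30, DEN, 39), (CHI, 6090, NRT, 30, LHR, 17), (CHI, 6090, NRT, 30, MIA, 14), (CHI, 6090, NRT, 30, ORD, 29), (CHI, 6090, NRT, 30, ORD, 32), (SF, 2670, CDG, 40, ATL, 8), (SF, 5900, BOS, 8, ATL, 8)}.
Apply σ_{dist ≤ 4030}; surviving tuples: {(CHI, 2990, ATL, 17, DEN, 39), (CHI, 2990, ATL, 17, LHR, 17), (CHI, 2990, ATL, 17, MIA, 14), (CHI, 2990, ATL, 17, ORD, 29), (CHI, 2990, ATL, 17, ORD, 32), (CHI, 4030, SEA, 32, DEN, 39), (CHI, 4030, SEA, 32, LHR, 17), (CHI, 4030, SEA, 32, MIA, 14), (CHI, 4030, SEA, 32, ORD, 29), (CHI, 4030, SEA, 32, ORD, 32), (SF, 2670, CDG, 40, ATL, 8)}
Apply σ_{city ≠ SF}; surviving tuples: {(CHI, 2990, ATL, 17, DEN, 39), (CHI, 2990, ATL, 17, LHR, 17), (CHI, 2990, ATL, 17, MIA, 14), (CHI, 2990, ATL, 17, ORD, 29), (CHI, 2990, ATL, 17, ORD, 32), (CHI, 4030, SEA, 32, DEN, 39), (CHI, 4030, SEA, 32, LHR, 17), (CHI, 4030, SEA, 32, MIA, 14), (CHI, 4030, SEA, 32, ORD, 29), (CHI, 4030, SEA, 32, ORD, 32)}
Projecting to dst, code (2 duplicate(s) eliminated): {(ATL, DEN), (ATL, LHR), (ATL, MIA), (ATL, ORD), (SEA, DEN), (SEA, LHR), (SEA, MIA), (SEA, ORD)}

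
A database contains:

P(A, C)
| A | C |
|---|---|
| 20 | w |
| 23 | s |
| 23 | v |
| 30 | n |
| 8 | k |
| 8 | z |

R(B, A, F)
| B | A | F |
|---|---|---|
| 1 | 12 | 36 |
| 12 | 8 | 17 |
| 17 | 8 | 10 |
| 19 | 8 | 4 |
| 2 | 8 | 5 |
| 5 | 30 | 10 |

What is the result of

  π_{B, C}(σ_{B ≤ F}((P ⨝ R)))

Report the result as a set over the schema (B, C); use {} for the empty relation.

{(12, k), (12, z), (2, k), (2, z), (5, n)}

Natural join on A: {(30, n, 5, 10), (8, k, 12, 17), (8, k, 17, 10), (8, k, 19, 4), (8, k, 2, 5), (8, z, 12, 17), (8, z, 17, 10), (8, z, 19, 4), (8, z, 2, 5)}
Filtering on B ≤ F leaves {(30, n, 5, 10), (8, k, 12, 17), (8, k, 2, 5), (8, z, 12, 17), (8, z, 2, 5)}.
π_{B, C} gives {(12, k), (12, z), (2, k), (2, z), (5, n)}.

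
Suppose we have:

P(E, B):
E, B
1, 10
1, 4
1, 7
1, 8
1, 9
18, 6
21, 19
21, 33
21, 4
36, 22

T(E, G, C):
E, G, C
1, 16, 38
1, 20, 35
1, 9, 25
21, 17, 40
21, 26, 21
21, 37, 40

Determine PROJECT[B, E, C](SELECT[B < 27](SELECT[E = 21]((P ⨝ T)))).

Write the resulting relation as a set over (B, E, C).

{(19, 21, 21), (19, 21, 40), (4, 21, 21), (4, 21, 40)}

P ⋈ T (natural join on E): {(1, 10, 16, 38), (1, 10, 20, 35), (1, 10, 9, 25), (1, 4, 16, 38), (1, 4, 20, 35), (1, 4, 9, 25), (1, 7, 16, 38), (1, 7, 20, 35), (1, 7, 9, 25), (1, 8, 16, 38), (1, 8, 20, 35), (1, 8, 9, 25), (1, 9, 16, 38), (1, 9, 20, 35), (1, 9, 9, 25), (21, 19, 17, 40), (21, 19, 26, 21), (21, 19, 37, 40), (21, 33, 17, 40), (21, 33, 26, 21), (21, 33, 37, 40), (21, 4, 17, 40), (21, 4, 26, 21), (21, 4, 37, 40)}
Apply σ_{E = 21}; surviving tuples: {(21, 19, 17, 40), (21, 19, 26, 21), (21, 19, 37, 40), (21, 33, 17, 40), (21, 33, 26, 21), (21, 33, 37, 40), (21, 4, 17, 40), (21, 4, 26, 21), (21, 4, 37, 40)}
Apply σ_{B < 27}; surviving tuples: {(21, 19, 17, 40), (21, 19, 26, 21), (21, 19, 37, 40), (21, 4, 17, 40), (21, 4, 26, 21), (21, 4, 37, 40)}
Projecting to B, E, C (2 duplicate(s) eliminated): {(19, 21, 21), (19, 21, 40), (4, 21, 21), (4, 21, 40)}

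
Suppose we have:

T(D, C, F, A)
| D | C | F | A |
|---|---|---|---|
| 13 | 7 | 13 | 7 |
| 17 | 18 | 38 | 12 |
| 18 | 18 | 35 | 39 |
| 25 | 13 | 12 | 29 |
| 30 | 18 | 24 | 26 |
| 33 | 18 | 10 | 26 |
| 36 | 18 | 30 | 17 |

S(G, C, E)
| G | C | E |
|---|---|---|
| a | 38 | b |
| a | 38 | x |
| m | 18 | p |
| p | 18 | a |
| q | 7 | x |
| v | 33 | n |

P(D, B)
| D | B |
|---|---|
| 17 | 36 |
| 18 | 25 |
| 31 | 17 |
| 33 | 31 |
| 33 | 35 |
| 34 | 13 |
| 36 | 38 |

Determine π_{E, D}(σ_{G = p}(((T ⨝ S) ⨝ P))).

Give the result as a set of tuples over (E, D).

T ⋈ S (natural join on C): {(13, 7, 13, 7, q, x), (17, 18, 38, 12, m, p), (17, 18, 38, 12, p, a), (18, 18, 35, 39, m, p), (18, 18, 35, 39, p, a), (30, 18, 24, 26, m, p), (30, 18, 24, 26, p, a), (33, 18, 10, 26, m, p), (33, 18, 10, 26, p, a), (36, 18, 30, 17, m, p), (36, 18, 30, 17, p, a)}
(T ⨝ S) ⋈ P (natural join on D): {(17, 18, 38, 12, m, p, 36), (17, 18, 38, 12, p, a, 36), (18, 18, 35, 39, m, p, 25), (18, 18, 35, 39, p, a, 25), (33, 18, 10, 26, m, p, 31), (33, 18, 10, 26, m, p, 35), (33, 18, 10, 26, p, a, 31), (33, 18, 10, 26, p, a, 35), (36, 18, 30, 17, m, p, 38), (36, 18, 30, 17, p, a, 38)}
Filtering on G = p leaves {(17, 18, 38, 12, p, a, 36), (18, 18, 35, 39, p, a, 25), (33, 18, 10, 26, p, a, 31), (33, 18, 10, 26, p, a, 35), (36, 18, 30, 17, p, a, 38)}.
Keep only column(s) E, D (1 duplicate(s) eliminated): {(a, 17), (a, 18), (a, 33), (a, 36)}

{(a, 17), (a, 18), (a, 33), (a, 36)}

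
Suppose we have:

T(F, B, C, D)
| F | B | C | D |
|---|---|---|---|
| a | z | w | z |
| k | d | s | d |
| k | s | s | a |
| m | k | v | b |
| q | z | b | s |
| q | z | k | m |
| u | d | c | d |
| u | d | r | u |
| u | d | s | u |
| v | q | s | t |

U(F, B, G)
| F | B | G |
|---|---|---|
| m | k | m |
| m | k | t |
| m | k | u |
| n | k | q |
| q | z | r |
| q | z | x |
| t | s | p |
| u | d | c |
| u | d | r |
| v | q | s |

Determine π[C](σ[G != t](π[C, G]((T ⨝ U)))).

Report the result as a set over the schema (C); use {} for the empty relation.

T ⋈ U (natural join on F, B): {(m, k, v, b, m), (m, k, v, b, t), (m, k, v, b, u), (q, z, b, s, r), (q, z, b, s, x), (q, z, k, m, r), (q, z, k, m, x), (u, d, c, d, c), (u, d, c, d, r), (u, d, r, u, c), (u, d, r, u, r), (u, d, s, u, c), (u, d, s, u, r), (v, q, s, t, s)}
Keep only column(s) C, G: {(b, r), (b, x), (c, c), (c, r), (k, r), (k, x), (r, c), (r, r), (s, c), (s, r), (s, s), (v, m), (v, t), (v, u)}
σ[G != t]: keep tuples satisfying G != t → {(b, r), (b, x), (c, c), (c, r), (k, r), (k, x), (r, c), (r, r), (s, c), (s, r), (s, s), (v, m), (v, u)}
Keep only column(s) C (7 duplicate(s) eliminated): {b, c, k, r, s, v}

{b, c, k, r, s, v}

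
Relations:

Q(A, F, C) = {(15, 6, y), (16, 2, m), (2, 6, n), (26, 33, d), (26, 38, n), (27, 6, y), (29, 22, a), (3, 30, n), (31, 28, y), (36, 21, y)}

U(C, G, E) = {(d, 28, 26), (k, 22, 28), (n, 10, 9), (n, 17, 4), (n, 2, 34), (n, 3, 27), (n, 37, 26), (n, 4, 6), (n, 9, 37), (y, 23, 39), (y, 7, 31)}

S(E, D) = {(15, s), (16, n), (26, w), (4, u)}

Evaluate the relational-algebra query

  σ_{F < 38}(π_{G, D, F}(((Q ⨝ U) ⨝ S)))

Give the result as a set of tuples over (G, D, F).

{(17, u, 30), (17, u, 6), (28, w, 33), (37, w, 30), (37, w, 6)}

Natural join on C: {(15, 6, y, 23, 39), (15, 6, y, 7, 31), (2, 6, n, 10, 9), (2, 6, n, 17, 4), (2, 6, n, 2, 34), (2, 6, n, 3, 27), (2, 6, n, 37, 26), (2, 6, n, 4, 6), (2, 6, n, 9, 37), (26, 33, d, 28, 26), (26, 38, n, 10, 9), (26, 38, n, 17, 4), (26, 38, n, 2, 34), (26, 38, n, 3, 27), (26, 38, n, 37, 26), (26, 38, n, 4, 6), (26, 38, n, 9, 37), (27, 6, y, 23, 39), (27, 6, y, 7, 31), (3, 30, n, 10, 9), (3, 30, n, 17, 4), (3, 30, n, 2, 34), (3, 30, n, 3, 27), (3, 30, n, 37, 26), (3, 30, n, 4, 6), (3, 30, n, 9, 37), (31, 28, y, 23, 39), (31, 28, y, 7, 31), (36, 21, y, 23, 39), (36, 21, y, 7, 31)}
Natural join on E: {(2, 6, n, 17, 4, u), (2, 6, n, 37, 26, w), (26, 33, d, 28, 26, w), (26, 38, n, 17, 4, u), (26, 38, n, 37, 26, w), (3, 30, n, 17, 4, u), (3, 30, n, 37, 26, w)}
π[G, D, F]: project onto (G, D, F) → {(17, u, 30), (17, u, 38), (17, u, 6), (28, w, 33), (37, w, 30), (37, w, 38), (37, w, 6)}
σ[F < 38]: keep tuples satisfying F < 38 → {(17, u, 30), (17, u, 6), (28, w, 33), (37, w, 30), (37, w, 6)}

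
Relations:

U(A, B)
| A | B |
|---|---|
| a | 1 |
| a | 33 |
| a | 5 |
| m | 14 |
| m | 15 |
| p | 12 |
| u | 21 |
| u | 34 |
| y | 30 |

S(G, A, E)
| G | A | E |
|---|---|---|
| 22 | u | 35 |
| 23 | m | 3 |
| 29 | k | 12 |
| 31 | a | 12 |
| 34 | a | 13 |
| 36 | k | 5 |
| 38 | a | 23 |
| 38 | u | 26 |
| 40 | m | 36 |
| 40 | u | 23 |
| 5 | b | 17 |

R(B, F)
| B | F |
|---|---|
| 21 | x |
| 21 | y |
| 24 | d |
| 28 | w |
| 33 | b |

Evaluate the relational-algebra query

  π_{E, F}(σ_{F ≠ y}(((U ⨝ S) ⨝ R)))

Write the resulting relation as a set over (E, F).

Natural join on A: {(a, 1, 31, 12), (a, 1, 34, 13), (a, 1, 38, 23), (a, 33, 31, 12), (a, 33, 34, 13), (a, 33, 38, 23), (a, 5, 31, 12), (a, 5, 34, 13), (a, 5, 38, 23), (m, 14, 23, 3), (m, 14, 40, 36), (m, 15, 23, 3), (m, 15, 40, 36), (u, 21, 22, 35), (u, 21, 38, 26), (u, 21, 40, 23), (u, 34, 22, 35), (u, 34, 38, 26), (u, 34, 40, 23)}
Natural join on B: {(a, 33, 31, 12, b), (a, 33, 34, 13, b), (a, 33, 38, 23, b), (u, 21, 22, 35, x), (u, 21, 22, 35, y), (u, 21, 38, 26, x), (u, 21, 38, 26, y), (u, 21, 40, 23, x), (u, 21, 40, 23, y)}
Filtering on F ≠ y leaves {(a, 33, 31, 12, b), (a, 33, 34, 13, b), (a, 33, 38, 23, b), (u, 21, 22, 35, x), (u, 21, 38, 26, x), (u, 21, 40, 23, x)}.
π[E, F]: project onto (E, F) → {(12, b), (13, b), (23, b), (23, x), (26, x), (35, x)}

{(12, b), (13, b), (23, b), (23, x), (26, x), (35, x)}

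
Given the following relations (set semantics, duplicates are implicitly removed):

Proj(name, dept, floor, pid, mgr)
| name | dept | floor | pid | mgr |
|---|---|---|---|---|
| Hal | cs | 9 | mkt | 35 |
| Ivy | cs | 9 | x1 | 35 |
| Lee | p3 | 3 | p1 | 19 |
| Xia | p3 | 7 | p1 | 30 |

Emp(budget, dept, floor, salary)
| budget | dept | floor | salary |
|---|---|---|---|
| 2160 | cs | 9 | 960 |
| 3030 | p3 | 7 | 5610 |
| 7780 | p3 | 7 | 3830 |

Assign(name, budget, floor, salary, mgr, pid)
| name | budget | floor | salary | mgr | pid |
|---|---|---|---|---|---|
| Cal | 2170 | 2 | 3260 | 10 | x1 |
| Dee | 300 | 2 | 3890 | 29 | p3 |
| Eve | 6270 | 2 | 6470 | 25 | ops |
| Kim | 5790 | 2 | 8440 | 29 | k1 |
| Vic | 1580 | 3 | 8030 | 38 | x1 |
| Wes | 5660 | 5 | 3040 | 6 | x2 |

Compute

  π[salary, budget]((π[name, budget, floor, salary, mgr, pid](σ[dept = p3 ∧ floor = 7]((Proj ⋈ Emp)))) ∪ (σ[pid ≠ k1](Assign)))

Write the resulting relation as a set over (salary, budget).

{(3040, 5660), (3260, 2170), (3830, 7780), (3890, 300), (5610, 3030), (6470, 6270), (8030, 1580)}

Natural join on dept, floor: {(Hal, cs, 9, mkt, 35, 2160, 960), (Ivy, cs, 9, x1, 35, 2160, 960), (Xia, p3, 7, p1, 30, 3030, 5610), (Xia, p3, 7, p1, 30, 7780, 3830)}
Selection dept = p3 ∧ floor = 7: {(Xia, p3, 7, p1, 30, 3030, 5610), (Xia, p3, 7, p1, 30, 7780, 3830)}
Keep only column(s) name, budget, floor, salary, mgr, pid: {(Xia, 3030, 7, 5610, 30, p1), (Xia, 7780, 7, 3830, 30, p1)}
Selection pid ≠ k1: {(Cal, 2170, 2, 3260, 10, x1), (Dee, 300, 2, 3890, 29, p3), (Eve, 6270, 2, 6470, 25, ops), (Vic, 1580, 3, 8030, 38, x1), (Wes, 5660, 5, 3040, 6, x2)}
Taking the union: {(Cal, 2170, 2, 3260, 10, x1), (Dee, 300, 2, 3890, 29, p3), (Eve, 6270, 2, 6470, 25, ops), (Vic, 1580, 3, 8030, 38, x1), (Wes, 5660, 5, 3040, 6, x2), (Xia, 3030, 7, 5610, 30, p1), (Xia, 7780, 7, 3830, 30, p1)}
Keep only column(s) salary, budget: {(3040, 5660), (3260, 2170), (3830, 7780), (3890, 300), (5610, 3030), (6470, 6270), (8030, 1580)}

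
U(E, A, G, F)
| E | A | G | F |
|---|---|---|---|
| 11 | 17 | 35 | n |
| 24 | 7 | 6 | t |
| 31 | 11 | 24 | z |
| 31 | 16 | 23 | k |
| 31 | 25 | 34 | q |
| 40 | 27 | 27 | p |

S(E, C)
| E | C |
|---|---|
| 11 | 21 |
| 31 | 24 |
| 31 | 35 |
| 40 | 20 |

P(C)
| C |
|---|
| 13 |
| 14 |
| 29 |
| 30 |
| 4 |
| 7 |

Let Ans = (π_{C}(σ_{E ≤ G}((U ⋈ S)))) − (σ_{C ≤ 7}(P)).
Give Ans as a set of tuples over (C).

{21, 24, 35}

U ⋈ S (natural join on E): {(11, 17, 35, n, 21), (31, 11, 24, z, 24), (31, 11, 24, z, 35), (31, 16, 23, k, 24), (31, 16, 23, k, 35), (31, 25, 34, q, 24), (31, 25, 34, q, 35), (40, 27, 27, p, 20)}
σ[E ≤ G]: keep tuples satisfying E ≤ G → {(11, 17, 35, n, 21), (31, 25, 34, q, 24), (31, 25, 34, q, 35)}
Projecting to C: {21, 24, 35}
σ[C ≤ 7]: keep tuples satisfying C ≤ 7 → {4, 7}
Taking the difference: {21, 24, 35}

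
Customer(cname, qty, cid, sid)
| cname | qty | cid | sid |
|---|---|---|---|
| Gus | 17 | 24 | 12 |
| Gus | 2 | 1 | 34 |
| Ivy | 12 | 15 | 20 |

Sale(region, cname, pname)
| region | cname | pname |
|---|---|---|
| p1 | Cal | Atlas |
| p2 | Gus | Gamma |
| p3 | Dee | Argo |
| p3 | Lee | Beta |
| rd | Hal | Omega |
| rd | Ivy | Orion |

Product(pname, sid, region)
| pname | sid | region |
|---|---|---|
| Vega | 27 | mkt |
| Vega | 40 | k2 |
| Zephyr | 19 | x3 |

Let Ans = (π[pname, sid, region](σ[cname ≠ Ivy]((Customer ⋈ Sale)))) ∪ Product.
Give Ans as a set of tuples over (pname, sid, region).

{(Gamma, 12, p2), (Gamma, 34, p2), (Vega, 27, mkt), (Vega, 40, k2), (Zephyr, 19, x3)}

Natural join on cname: {(Gus, 17, 24, 12, p2, Gamma), (Gus, 2, 1, 34, p2, Gamma), (Ivy, 12, 15, 20, rd, Orion)}
Apply σ_{cname ≠ Ivy}; surviving tuples: {(Gus, 17, 24, 12, p2, Gamma), (Gus, 2, 1, 34, p2, Gamma)}
Projecting to pname, sid, region: {(Gamma, 12, p2), (Gamma, 34, p2)}
Union: {(Gamma, 12, p2), (Gamma, 34, p2)} with {(Vega, 27, mkt), (Vega, 40, k2), (Zephyr, 19, x3)} → {(Gamma, 12, p2), (Gamma, 34, p2), (Vega, 27, mkt), (Vega, 40, k2), (Zephyr, 19, x3)}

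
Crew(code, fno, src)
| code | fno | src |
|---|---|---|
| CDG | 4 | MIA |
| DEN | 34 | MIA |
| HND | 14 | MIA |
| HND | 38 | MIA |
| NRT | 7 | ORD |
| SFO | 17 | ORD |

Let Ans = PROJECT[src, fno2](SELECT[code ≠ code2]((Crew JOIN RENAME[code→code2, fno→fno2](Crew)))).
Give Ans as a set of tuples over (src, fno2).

{(MIA, 14), (MIA, 34), (MIA, 38), (MIA, 4), (ORD, 17), (ORD, 7)}

ρ[code→code2, fno→fno2]: schema becomes (code2, fno2, src); tuples unchanged.
Crew ⋈ RENAME[code→code2, fno→fno2](Crew) (natural join on src): {(CDG, 4, MIA, CDG, 4), (CDG, 4, MIA, DEN, 34), (CDG, 4, MIA, HND, 14), (CDG, 4, MIA, HND, 38), (DEN, 34, MIA, CDG, 4), (DEN, 34, MIA, DEN, 34), (DEN, 34, MIA, HND, 14), (DEN, 34, MIA, HND, 38), (HND, 14, MIA, CDG, 4), (HND, 14, MIA, DEN, 34), (HND, 14, MIA, HND, 14), (HND, 14, MIA, HND, 38), (HND, 38, MIA, CDG, 4), (HND, 38, MIA, DEN, 34), (HND, 38, MIA, HND, 14), (HND, 38, MIA, HND, 38), (NRT, 7, ORD, NRT, 7), (NRT, 7, ORD, SFO, 17), (SFO, 17, ORD, NRT, 7), (SFO, 17, ORD, SFO, 17)}
Filtering on code ≠ code2 leaves {(CDG, 4, MIA, DEN, 34), (CDG, 4, MIA, HND, 14), (CDG, 4, MIA, HND, 38), (DEN, 34, MIA, CDG, 4), (DEN, 34, MIA, HND, 14), (DEN, 34, MIA, HND, 38), (HND, 14, MIA, CDG, 4), (HND, 14, MIA, DEN, 34), (HND, 38, MIA, CDG, 4), (HND, 38, MIA, DEN, 34), (NRT, 7, ORD, SFO, 17), (SFO, 17, ORD, NRT, 7)}.
Projecting to src, fno2 (6 duplicate(s) eliminated): {(MIA, 14), (MIA, 34), (MIA, 38), (MIA, 4), (ORD, 17), (ORD, 7)}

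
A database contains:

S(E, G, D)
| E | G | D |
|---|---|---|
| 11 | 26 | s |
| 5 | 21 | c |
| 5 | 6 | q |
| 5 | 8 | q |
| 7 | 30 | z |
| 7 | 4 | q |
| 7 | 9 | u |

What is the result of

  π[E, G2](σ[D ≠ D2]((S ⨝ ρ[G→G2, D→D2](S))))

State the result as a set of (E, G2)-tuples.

{(5, 21), (5, 6), (5, 8), (7, 30), (7, 4), (7, 9)}

ρ[G→G2, D→D2]: schema becomes (E, G2, D2); tuples unchanged.
Natural join on E: {(11, 26, s, 26, s), (5, 21, c, 21, c), (5, 21, c, 6, q), (5, 21, c, 8, q), (5, 6, q, 21, c), (5, 6, q, 6, q), (5, 6, q, 8, q), (5, 8, q, 21, c), (5, 8, q, 6, q), (5, 8, q, 8, q), (7, 30, z, 30, z), (7, 30, z, 4, q), (7, 30, z, 9, u), (7, 4, q, 30, z), (7, 4, q, 4, q), (7, 4, q, 9, u), (7, 9, u, 30, z), (7, 9, u, 4, q), (7, 9, u, 9, u)}
Selection D ≠ D2: {(5, 21, c, 6, q), (5, 21, c, 8, q), (5, 6, q, 21, c), (5, 8, q, 21, c), (7, 30, z, 4, q), (7, 30, z, 9, u), (7, 4, q, 30, z), (7, 4, q, 9, u), (7, 9, u, 30, z), (7, 9, u, 4, q)}
Keep only column(s) E, G2 (4 duplicate(s) eliminated): {(5, 21), (5, 6), (5, 8), (7, 30), (7, 4), (7, 9)}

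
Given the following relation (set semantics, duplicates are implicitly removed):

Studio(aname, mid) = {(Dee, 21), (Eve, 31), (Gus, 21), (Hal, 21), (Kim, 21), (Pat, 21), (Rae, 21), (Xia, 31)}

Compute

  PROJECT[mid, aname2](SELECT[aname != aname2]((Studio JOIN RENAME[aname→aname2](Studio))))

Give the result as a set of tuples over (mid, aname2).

{(21, Dee), (21, Gus), (21, Hal), (21, Kim), (21, Pat), (21, Rae), (31, Eve), (31, Xia)}

ρ[aname→aname2]: schema becomes (aname2, mid); tuples unchanged.
Studio ⋈ RENAME[aname→aname2](Studio) (natural join on mid): {(Dee, 21, Dee), (Dee, 21, Gus), (Dee, 21, Hal), (Dee, 21, Kim), (Dee, 21, Pat), (Dee, 21, Rae), (Eve, 31, Eve), (Eve, 31, Xia), (Gus, 21, Dee), (Gus, 21, Gus), (Gus, 21, Hal), (Gus, 21, Kim), (Gus, 21, Pat), (Gus, 21, Rae), (Hal, 21, Dee), (Hal, 21, Gus), (Hal, 21, Hal), (Hal, 21, Kim), (Hal, 21, Pat), (Hal, 21, Rae), (Kim, 21, Dee), (Kim, 21, Gus), (Kim, 21, Hal), (Kim, 21, Kim), (Kim, 21, Pat), (Kim, 21, Rae), (Pat, 21, Dee), (Pat, 21, Gus), (Pat, 21, Hal), (Pat, 21, Kim), (Pat, 21, Pat), (Pat, 21, Rae), (Rae, 21, Dee), (Rae, 21, Gus), (Rae, 21, Hal), (Rae, 21, Kim), (Rae, 21, Pat), (Rae, 21, Rae), (Xia, 31, Eve), (Xia, 31, Xia)}
σ[aname != aname2]: keep tuples satisfying aname != aname2 → {(Dee, 21, Gus), (Dee, 21, Hal), (Dee, 21, Kim), (Dee, 21, Pat), (Dee, 21, Rae), (Eve, 31, Xia), (Gus, 21, Dee), (Gus, 21, Hal), (Gus, 21, Kim), (Gus, 21, Pat), (Gus, 21, Rae), (Hal, 21, Dee), (Hal, 21, Gus), (Hal, 21, Kim), (Hal, 21, Pat), (Hal, 21, Rae), (Kim, 21, Dee), (Kim, 21, Gus), (Kim, 21, Hal), (Kim, 21, Pat), (Kim, 21, Rae), (Pat, 21, Dee), (Pat, 21, Gus), (Pat, 21, Hal), (Pat, 21, Kim), (Pat, 21, Rae), (Rae, 21, Dee), (Rae, 21, Gus), (Rae, 21, Hal), (Rae, 21, Kim), (Rae, 21, Pat), (Xia, 31, Eve)}
Projecting to mid, aname2 (24 duplicate(s) eliminated): {(21, Dee), (21, Gus), (21, Hal), (21, Kim), (21, Pat), (21, Rae), (31, Eve), (31, Xia)}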